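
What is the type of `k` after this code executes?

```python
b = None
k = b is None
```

'is' comparison returns bool

bool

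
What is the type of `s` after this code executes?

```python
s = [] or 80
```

'or' returns first truthy value (80, which is int)

int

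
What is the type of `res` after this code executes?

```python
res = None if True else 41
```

Ternary: condition is True, if branch (None) taken → NoneType

NoneType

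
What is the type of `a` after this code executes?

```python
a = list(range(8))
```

list(range(...)) returns list

list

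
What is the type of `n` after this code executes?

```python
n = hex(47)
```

hex() returns str representation

str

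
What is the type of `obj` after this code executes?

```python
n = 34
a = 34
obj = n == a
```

Equality comparison returns bool

bool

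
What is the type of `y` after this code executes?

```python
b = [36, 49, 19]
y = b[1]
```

Indexing a list of ints returns int (b[1] = 49)

int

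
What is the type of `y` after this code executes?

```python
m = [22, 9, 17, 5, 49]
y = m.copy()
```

list.copy() returns list

list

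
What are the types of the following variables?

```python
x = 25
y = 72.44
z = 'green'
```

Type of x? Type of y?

x is int; y is float

int, float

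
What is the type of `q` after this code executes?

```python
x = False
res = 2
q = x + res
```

bool + int returns int (False is 0, so 0 + 2 = 2)

int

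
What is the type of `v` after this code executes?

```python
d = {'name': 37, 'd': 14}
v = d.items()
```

dict.items() returns a dict_items view

dict_items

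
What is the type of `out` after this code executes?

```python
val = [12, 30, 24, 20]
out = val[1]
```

Indexing a list of ints returns int (val[1] = 30)

int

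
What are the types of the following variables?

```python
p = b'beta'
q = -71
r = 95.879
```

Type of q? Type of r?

q is int; r is float

int, float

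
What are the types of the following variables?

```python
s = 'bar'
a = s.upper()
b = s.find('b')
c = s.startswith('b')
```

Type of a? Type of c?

str.upper() returns str; str.startswith() returns bool

str, bool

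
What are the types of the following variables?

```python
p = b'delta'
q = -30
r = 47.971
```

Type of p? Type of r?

p is bytes; r is float

bytes, float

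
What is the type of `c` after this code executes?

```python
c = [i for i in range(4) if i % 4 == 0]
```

A list comprehension [...] produces a list

list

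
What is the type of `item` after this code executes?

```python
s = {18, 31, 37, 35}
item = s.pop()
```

Popping from a set of ints returns int

int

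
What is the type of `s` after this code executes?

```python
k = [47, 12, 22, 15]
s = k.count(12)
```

list.count() returns int

int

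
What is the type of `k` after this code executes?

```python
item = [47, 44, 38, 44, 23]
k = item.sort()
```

list.sort() returns None (sorts in place)

NoneType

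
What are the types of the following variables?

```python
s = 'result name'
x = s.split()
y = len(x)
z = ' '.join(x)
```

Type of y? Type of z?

len() returns int; str.join() returns str

int, str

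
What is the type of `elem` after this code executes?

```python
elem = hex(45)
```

hex() returns str representation

str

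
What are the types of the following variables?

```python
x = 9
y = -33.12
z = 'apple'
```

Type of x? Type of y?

x is int; y is float

int, float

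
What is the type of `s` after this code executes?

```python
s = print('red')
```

print() returns None

NoneType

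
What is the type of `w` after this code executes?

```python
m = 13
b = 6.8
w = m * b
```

int * float returns float (13 * 6.8 = 88.4)

float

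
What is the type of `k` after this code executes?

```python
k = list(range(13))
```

list(range(...)) returns list

list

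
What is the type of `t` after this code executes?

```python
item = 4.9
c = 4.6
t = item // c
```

float // float returns float (floor division preserves float type)

float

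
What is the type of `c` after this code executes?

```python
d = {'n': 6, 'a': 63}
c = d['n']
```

Accessing dict[str, int] with key 'n' returns int value 6

int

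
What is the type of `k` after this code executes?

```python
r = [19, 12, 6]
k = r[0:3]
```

Slicing a list always returns a list

list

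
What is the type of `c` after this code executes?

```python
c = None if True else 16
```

Ternary: condition is True, if branch (None) taken → NoneType

NoneType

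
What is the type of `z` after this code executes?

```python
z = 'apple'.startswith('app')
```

str.startswith() returns bool

bool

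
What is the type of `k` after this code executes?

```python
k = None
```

None has type NoneType

NoneType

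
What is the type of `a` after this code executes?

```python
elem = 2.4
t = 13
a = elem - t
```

float - int returns float (2.4 - 13 = -10.6)

float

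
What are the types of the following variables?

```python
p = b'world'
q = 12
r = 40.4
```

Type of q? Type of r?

q is int; r is float

int, float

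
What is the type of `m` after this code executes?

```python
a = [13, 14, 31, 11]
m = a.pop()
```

list.pop() returns the popped element (int here)

int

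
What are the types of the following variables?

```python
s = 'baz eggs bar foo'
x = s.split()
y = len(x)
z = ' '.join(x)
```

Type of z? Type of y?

str.join() returns str; len() returns int

str, int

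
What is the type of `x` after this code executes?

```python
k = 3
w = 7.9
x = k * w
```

int * float returns float (3 * 7.9 = 23.7)

float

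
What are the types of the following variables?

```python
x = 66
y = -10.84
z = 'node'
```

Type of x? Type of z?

x is int; z is str

int, str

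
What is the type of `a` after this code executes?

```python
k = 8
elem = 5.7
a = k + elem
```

int + float returns float (8 + 5.7 = 13.7)

float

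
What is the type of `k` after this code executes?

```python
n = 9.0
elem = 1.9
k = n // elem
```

float // float returns float (floor division preserves float type)

float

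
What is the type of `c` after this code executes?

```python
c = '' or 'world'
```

'or' returns first truthy value ('world', which is str)

str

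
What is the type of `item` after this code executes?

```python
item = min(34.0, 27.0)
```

min() of floats returns float

float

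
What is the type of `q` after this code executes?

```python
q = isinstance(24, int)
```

isinstance() returns bool

bool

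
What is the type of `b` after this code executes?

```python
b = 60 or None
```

'or' returns first truthy value (60, int)

int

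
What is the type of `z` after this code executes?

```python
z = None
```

None has type NoneType

NoneType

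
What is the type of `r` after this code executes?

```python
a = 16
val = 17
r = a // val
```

int // int returns int (16 // 17 = 0)

int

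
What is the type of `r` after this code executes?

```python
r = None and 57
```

'and' returns first falsy value (None)

NoneType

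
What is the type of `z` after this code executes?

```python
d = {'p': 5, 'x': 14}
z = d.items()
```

dict.items() returns a dict_items view

dict_items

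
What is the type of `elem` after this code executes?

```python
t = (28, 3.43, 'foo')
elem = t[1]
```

Index 1 of tuple is 3.43 which is float

float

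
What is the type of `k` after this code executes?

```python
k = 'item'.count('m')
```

str.count() returns int

int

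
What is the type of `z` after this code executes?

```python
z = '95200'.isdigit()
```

str.isdigit() returns bool

bool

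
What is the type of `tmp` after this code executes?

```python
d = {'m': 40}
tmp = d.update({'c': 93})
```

dict.update() returns None

NoneType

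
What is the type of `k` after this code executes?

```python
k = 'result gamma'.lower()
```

str.lower() returns str

str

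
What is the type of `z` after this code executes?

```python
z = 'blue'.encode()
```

str.encode() returns bytes

bytes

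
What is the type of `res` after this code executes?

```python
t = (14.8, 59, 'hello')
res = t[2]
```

Index 2 of tuple is 'hello' which is str

str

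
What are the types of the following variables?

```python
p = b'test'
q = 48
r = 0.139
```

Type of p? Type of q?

p is bytes; q is int

bytes, int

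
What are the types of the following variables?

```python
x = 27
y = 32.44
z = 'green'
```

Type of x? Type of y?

x is int; y is float

int, float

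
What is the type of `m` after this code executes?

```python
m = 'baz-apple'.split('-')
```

str.split() returns list

list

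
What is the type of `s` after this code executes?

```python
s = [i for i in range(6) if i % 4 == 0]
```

A list comprehension [...] produces a list

list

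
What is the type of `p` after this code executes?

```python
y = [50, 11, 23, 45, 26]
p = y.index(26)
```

list.index() returns int

int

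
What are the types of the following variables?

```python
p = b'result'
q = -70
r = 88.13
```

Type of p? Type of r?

p is bytes; r is float

bytes, float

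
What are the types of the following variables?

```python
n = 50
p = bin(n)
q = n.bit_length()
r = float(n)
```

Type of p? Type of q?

bin() returns str; int.bit_length() returns int

str, int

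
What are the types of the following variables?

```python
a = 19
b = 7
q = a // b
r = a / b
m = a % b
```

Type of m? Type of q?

int % int returns int; int // int returns int

int, int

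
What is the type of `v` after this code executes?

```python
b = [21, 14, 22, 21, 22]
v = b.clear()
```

list.clear() returns None

NoneType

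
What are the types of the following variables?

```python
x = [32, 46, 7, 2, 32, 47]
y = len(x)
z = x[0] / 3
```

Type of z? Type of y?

int / int returns float; len() returns int

float, int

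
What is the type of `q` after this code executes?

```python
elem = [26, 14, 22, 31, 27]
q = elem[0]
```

Indexing a list of ints returns int (elem[0] = 26)

int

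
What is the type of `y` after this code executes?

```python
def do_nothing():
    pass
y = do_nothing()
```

A function with no return statement returns None

NoneType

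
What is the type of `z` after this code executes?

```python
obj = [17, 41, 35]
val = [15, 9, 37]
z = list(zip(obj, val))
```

list(zip(...)) returns a list of tuples

list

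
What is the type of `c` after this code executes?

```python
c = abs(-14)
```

abs() of int returns int

int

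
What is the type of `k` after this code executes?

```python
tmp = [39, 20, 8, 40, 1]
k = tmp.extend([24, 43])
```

list.extend() returns None

NoneType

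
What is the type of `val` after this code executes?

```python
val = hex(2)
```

hex() returns str representation

str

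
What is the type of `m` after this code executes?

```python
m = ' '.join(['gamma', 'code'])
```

str.join() returns str

str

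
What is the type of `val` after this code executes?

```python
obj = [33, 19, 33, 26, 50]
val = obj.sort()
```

list.sort() returns None (sorts in place)

NoneType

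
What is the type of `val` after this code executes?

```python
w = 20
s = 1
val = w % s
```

int % int returns int (20 % 1 = 0)

int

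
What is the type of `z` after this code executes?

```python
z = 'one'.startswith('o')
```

str.startswith() returns bool

bool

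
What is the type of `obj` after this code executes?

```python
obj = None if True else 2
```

Ternary: condition is True, if branch (None) taken → NoneType

NoneType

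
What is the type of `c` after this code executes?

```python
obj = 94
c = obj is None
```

'is' comparison returns bool

bool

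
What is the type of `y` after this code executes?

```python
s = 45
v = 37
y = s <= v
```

Comparison operators return bool

bool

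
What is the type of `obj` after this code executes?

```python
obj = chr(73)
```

chr() returns str (single character)

str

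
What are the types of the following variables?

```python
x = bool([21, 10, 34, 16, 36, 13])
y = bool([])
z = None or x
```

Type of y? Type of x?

bool() returns bool; bool() returns bool

bool, bool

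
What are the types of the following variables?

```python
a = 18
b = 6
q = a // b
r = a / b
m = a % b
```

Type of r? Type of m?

int / int returns float; int % int returns int

float, int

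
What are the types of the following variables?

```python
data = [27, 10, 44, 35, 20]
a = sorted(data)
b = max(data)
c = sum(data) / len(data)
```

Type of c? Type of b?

int / int returns float; max of ints returns int

float, int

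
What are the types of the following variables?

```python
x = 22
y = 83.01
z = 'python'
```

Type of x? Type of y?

x is int; y is float

int, float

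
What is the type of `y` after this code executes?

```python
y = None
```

None has type NoneType

NoneType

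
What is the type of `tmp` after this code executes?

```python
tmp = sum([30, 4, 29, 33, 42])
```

sum() of ints returns int

int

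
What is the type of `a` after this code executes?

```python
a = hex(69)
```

hex() returns str representation

str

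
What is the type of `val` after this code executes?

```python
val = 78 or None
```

'or' returns first truthy value (78, int)

int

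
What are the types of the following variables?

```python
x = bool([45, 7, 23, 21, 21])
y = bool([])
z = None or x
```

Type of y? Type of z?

bool() returns bool; None or <bool> returns the bool

bool, bool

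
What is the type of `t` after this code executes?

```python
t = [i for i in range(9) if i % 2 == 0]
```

A list comprehension [...] produces a list

list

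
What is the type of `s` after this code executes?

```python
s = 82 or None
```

'or' returns first truthy value (82, int)

int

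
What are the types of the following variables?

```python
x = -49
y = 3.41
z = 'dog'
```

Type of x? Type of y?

x is int; y is float

int, float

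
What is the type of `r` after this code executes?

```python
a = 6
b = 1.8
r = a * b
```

int * float returns float (6 * 1.8 = 10.8)

float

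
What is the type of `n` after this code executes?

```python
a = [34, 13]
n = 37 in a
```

'in' operator returns bool

bool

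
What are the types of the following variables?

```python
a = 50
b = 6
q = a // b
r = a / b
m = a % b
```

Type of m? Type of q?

int % int returns int; int // int returns int

int, int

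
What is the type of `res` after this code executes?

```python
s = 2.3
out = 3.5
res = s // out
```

float // float returns float (floor division preserves float type)

float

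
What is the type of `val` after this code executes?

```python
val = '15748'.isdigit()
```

str.isdigit() returns bool

bool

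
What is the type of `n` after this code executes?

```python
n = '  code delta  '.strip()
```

str.strip() returns str

str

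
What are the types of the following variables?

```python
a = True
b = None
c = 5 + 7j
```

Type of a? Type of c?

a is bool; c is complex

bool, complex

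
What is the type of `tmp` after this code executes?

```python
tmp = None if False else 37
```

Ternary: condition is False, else branch (37) taken → int

int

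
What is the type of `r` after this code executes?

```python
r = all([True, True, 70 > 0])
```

all() returns bool

bool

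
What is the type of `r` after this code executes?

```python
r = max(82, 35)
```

max() of ints returns int

int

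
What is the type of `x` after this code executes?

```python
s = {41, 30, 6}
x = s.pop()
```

Popping from a set of ints returns int

int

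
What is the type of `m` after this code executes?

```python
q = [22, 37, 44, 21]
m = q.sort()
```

list.sort() returns None (sorts in place)

NoneType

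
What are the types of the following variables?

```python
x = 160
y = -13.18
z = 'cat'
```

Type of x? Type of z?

x is int; z is str

int, str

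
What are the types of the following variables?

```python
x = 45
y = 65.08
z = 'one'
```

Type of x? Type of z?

x is int; z is str

int, str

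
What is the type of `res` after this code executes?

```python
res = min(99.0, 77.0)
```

min() of floats returns float

float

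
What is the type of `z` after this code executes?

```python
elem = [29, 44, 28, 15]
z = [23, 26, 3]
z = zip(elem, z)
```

zip() returns a zip iterator object

zip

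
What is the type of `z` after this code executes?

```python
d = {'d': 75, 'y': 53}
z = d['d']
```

Accessing dict[str, int] with key 'd' returns int value 75

int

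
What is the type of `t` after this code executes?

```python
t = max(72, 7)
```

max() of ints returns int

int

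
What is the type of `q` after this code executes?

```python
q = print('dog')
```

print() returns None

NoneType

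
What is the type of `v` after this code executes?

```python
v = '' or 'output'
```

'or' returns first truthy value ('output', which is str)

str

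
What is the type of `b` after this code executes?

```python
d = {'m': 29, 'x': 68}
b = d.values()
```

.values() returns a dict_values view object

dict_values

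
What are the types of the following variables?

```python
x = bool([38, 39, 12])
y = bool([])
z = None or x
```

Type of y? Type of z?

bool() returns bool; None or <bool> returns the bool

bool, bool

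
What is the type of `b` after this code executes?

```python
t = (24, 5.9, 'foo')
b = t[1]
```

Index 1 of tuple is 5.9 which is float

float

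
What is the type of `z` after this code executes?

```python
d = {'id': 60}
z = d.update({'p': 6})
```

dict.update() returns None

NoneType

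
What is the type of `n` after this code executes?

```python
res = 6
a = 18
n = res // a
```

int // int returns int (6 // 18 = 0)

int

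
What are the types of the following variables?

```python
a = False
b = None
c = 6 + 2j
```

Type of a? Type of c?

a is bool; c is complex

bool, complex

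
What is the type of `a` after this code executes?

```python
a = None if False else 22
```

Ternary: condition is False, else branch (22) taken → int

int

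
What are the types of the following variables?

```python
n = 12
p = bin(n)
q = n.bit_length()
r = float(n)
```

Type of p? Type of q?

bin() returns str; int.bit_length() returns int

str, int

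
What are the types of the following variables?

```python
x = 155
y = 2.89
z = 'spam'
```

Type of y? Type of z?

y is float; z is str

float, str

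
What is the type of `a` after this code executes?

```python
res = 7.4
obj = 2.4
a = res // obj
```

float // float returns float (floor division preserves float type)

float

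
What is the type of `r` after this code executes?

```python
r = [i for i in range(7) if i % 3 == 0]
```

A list comprehension [...] produces a list

list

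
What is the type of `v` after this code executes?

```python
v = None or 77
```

'or' with None returns the other value (77, int)

int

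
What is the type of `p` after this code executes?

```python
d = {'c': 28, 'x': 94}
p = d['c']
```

Accessing dict[str, int] with key 'c' returns int value 28

int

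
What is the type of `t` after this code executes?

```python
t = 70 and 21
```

'and' returns the last value when all truthy (21, which is int)

int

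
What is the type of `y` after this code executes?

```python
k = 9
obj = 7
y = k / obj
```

int / int always returns float in Python 3 (9 / 7 = 1.28571)

float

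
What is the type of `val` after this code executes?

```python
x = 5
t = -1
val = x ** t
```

int ** negative int returns float

float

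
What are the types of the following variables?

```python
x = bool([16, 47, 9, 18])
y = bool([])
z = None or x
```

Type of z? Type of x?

None or <bool> returns the bool; bool() returns bool

bool, bool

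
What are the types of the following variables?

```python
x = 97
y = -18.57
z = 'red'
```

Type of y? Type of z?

y is float; z is str

float, str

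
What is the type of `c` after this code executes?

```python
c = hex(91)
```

hex() returns str representation

str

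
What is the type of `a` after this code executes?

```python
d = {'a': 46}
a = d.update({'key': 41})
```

dict.update() returns None

NoneType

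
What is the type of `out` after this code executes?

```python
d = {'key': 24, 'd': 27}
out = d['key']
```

Accessing dict[str, int] with key 'key' returns int value 24

int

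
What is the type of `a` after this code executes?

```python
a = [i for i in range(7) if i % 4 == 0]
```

A list comprehension [...] produces a list

list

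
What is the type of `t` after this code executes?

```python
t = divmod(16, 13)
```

divmod() returns a tuple (quotient, remainder)

tuple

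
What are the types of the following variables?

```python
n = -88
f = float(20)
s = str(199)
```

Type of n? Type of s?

n is int; s is str

int, str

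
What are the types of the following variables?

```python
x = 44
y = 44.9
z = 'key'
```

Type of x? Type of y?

x is int; y is float

int, float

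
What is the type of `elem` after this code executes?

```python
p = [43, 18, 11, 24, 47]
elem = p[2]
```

Indexing a list of ints returns int (p[2] = 11)

int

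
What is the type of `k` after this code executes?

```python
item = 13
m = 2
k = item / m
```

int / int always returns float in Python 3 (13 / 2 = 6.5)

float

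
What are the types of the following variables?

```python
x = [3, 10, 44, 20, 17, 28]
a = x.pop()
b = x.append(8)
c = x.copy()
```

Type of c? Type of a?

list.copy() returns list; list.pop() returns the element (int)

list, int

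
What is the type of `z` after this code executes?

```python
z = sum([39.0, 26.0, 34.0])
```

sum() of floats returns float

float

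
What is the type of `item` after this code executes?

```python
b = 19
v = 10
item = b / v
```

int / int always returns float in Python 3 (19 / 10 = 1.9)

float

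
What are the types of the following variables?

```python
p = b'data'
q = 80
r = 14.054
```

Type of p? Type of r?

p is bytes; r is float

bytes, float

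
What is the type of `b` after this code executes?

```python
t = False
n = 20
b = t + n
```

bool + int returns int (False is 0, so 0 + 20 = 20)

int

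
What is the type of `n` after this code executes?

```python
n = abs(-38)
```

abs() of int returns int

int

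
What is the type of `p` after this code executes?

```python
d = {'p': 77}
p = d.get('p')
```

dict.get() returns the value (int) when key is found

int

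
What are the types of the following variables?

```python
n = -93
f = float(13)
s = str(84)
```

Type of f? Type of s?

f is float; s is str

float, str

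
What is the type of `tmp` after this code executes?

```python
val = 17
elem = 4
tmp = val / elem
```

int / int always returns float in Python 3 (17 / 4 = 4.25)

float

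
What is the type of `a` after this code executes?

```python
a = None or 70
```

'or' with None returns the other value (70, int)

int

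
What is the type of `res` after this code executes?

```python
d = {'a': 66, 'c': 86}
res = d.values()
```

.values() returns a dict_values view object

dict_values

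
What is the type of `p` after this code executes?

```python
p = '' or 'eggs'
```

'or' returns first truthy value ('eggs', which is str)

str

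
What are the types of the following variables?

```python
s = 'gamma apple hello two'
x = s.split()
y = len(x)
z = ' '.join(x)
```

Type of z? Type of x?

str.join() returns str; str.split() returns list

str, list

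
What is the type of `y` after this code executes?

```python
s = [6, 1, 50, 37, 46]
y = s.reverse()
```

list.reverse() returns None

NoneType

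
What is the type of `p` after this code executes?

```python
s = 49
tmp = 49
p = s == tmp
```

Equality comparison returns bool

bool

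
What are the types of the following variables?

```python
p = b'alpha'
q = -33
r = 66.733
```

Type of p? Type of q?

p is bytes; q is int

bytes, int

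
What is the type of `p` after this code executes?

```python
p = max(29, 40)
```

max() of ints returns int

int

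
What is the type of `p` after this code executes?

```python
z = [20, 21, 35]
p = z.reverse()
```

list.reverse() returns None

NoneType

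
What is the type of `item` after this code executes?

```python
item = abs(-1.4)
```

abs() of float returns float

float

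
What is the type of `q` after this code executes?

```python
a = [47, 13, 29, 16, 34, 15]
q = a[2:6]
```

Slicing a list always returns a list

list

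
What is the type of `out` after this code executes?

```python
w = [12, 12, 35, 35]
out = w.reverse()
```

list.reverse() returns None

NoneType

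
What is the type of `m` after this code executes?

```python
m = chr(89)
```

chr() returns str (single character)

str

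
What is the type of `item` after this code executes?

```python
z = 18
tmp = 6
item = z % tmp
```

int % int returns int (18 % 6 = 0)

int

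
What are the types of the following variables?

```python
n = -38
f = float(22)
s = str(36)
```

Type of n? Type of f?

n is int; f is float

int, float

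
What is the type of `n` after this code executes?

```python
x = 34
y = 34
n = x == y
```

Equality comparison returns bool

bool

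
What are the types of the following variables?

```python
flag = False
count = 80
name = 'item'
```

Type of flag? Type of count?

flag is bool; count is int

bool, int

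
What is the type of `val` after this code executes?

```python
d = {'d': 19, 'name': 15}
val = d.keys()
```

.keys() returns a dict_keys view object

dict_keys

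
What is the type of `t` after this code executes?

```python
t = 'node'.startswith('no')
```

str.startswith() returns bool

bool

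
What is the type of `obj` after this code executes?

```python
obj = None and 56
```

'and' returns first falsy value (None)

NoneType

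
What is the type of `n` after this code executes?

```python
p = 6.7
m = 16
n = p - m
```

float - int returns float (6.7 - 16 = -9.3)

float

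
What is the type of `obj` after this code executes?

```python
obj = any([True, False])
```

any() returns bool

bool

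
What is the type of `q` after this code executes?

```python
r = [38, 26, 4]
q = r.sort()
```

list.sort() returns None (sorts in place)

NoneType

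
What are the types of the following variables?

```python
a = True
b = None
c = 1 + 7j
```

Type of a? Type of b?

a is bool; b is NoneType

bool, NoneType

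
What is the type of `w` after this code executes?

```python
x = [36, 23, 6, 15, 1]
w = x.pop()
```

list.pop() returns the popped element (int here)

int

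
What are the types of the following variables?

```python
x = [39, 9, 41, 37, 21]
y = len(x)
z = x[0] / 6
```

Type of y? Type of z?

len() returns int; int / int returns float

int, float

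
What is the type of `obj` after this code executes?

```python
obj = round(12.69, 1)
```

round() with ndigits arg returns float

float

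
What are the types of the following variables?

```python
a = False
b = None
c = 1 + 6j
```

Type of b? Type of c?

b is NoneType; c is complex

NoneType, complex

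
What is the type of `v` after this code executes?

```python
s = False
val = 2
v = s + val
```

bool + int returns int (False is 0, so 0 + 2 = 2)

int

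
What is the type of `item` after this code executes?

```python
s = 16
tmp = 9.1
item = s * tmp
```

int * float returns float (16 * 9.1 = 145.6)

float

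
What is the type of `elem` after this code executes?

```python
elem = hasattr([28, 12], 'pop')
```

hasattr() returns bool

bool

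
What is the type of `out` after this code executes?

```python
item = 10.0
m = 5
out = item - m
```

float - int returns float (10.0 - 5 = 5.0)

float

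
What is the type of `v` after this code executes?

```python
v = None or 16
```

'or' with None returns the other value (16, int)

int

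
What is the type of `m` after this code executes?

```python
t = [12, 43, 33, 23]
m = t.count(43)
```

list.count() returns int

int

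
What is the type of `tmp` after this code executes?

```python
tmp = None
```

None has type NoneType

NoneType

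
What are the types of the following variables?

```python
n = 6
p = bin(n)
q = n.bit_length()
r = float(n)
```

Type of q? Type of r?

int.bit_length() returns int; float() returns float

int, float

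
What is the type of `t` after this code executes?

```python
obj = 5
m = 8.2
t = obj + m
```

int + float returns float (5 + 8.2 = 13.2)

float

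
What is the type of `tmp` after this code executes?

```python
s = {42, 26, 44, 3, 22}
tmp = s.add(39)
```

set.add() returns None (mutates in place)

NoneType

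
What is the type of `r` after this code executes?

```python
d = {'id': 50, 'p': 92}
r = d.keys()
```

.keys() returns a dict_keys view object

dict_keys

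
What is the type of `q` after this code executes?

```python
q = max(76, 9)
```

max() of ints returns int

int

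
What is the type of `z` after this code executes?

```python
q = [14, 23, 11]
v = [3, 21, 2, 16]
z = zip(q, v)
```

zip() returns a zip iterator object

zip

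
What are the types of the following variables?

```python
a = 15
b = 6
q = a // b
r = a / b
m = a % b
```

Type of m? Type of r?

int % int returns int; int / int returns float

int, float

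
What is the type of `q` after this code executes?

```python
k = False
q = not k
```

'not' always returns bool

bool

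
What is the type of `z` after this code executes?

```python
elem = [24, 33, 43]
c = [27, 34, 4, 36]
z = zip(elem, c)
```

zip() returns a zip iterator object

zip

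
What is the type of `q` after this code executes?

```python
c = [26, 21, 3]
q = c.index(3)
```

list.index() returns int

int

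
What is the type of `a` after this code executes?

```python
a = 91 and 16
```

'and' returns the last value when all truthy (16, which is int)

int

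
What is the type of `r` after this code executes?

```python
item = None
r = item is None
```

'is' comparison returns bool

bool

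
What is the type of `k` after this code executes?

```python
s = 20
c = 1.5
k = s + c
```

int + float returns float (20 + 1.5 = 21.5)

float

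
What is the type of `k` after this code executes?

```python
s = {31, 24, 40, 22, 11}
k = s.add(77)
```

set.add() returns None (mutates in place)

NoneType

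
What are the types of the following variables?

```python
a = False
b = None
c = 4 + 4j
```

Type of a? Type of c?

a is bool; c is complex

bool, complex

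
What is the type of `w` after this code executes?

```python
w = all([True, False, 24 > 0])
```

all() returns bool

bool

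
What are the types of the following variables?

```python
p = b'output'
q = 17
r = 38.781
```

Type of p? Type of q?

p is bytes; q is int

bytes, int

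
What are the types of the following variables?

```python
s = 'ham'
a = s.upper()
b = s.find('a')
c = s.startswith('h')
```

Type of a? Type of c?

str.upper() returns str; str.startswith() returns bool

str, bool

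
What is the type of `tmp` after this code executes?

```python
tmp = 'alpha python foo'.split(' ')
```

str.split() returns list

list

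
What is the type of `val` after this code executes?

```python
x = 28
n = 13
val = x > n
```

Comparison operators return bool

bool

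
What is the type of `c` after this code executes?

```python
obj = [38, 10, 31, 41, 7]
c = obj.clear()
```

list.clear() returns None

NoneType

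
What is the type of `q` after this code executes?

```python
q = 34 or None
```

'or' returns first truthy value (34, int)

int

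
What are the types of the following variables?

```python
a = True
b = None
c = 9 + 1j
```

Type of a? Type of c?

a is bool; c is complex

bool, complex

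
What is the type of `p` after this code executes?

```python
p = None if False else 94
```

Ternary: condition is False, else branch (94) taken → int

int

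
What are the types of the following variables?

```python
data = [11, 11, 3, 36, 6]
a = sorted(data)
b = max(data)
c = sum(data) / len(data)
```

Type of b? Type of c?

max of ints returns int; int / int returns float

int, float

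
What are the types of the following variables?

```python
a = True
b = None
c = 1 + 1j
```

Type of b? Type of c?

b is NoneType; c is complex

NoneType, complex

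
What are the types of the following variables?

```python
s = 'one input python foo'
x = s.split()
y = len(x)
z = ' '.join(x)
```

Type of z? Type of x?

str.join() returns str; str.split() returns list

str, list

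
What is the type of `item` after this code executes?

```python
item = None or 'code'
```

'or' with None returns the other value ('code', str)

str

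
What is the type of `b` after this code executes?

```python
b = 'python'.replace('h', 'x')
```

str.replace() returns str

str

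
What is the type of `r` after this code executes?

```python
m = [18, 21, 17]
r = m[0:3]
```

Slicing a list always returns a list

list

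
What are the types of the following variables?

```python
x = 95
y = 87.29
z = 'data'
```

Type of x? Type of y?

x is int; y is float

int, float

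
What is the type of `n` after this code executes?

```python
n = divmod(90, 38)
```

divmod() returns a tuple (quotient, remainder)

tuple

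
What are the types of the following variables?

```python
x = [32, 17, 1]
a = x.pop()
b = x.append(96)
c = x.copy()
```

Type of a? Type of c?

list.pop() returns the element (int); list.copy() returns list

int, list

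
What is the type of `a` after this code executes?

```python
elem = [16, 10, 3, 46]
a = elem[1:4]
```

Slicing a list always returns a list

list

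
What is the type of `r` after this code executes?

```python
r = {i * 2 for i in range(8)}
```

A set comprehension {expr for x in iterable} produces a set

set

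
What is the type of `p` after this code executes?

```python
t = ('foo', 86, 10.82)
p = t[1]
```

Index 1 of tuple is 86 which is int

int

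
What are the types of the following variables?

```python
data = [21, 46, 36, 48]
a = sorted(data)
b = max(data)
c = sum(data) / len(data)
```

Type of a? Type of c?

sorted() returns list; int / int returns float

list, float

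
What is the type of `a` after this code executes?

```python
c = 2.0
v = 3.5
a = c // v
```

float // float returns float (floor division preserves float type)

float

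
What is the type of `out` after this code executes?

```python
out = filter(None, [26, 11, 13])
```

filter() returns a filter iterator object

filter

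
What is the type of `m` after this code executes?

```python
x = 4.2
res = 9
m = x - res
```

float - int returns float (4.2 - 9 = -4.8)

float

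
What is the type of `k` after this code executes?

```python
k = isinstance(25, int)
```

isinstance() returns bool

bool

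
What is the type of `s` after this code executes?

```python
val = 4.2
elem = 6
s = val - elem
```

float - int returns float (4.2 - 6 = -1.8)

float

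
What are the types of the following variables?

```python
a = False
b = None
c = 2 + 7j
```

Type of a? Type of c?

a is bool; c is complex

bool, complex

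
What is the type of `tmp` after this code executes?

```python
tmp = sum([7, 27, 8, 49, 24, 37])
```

sum() of ints returns int

int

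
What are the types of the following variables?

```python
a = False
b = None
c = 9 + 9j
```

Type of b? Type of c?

b is NoneType; c is complex

NoneType, complex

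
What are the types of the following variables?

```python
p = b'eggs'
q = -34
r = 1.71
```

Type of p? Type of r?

p is bytes; r is float

bytes, float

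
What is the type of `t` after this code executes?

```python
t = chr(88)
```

chr() returns str (single character)

str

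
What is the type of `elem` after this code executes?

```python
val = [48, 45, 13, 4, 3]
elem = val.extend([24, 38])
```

list.extend() returns None

NoneType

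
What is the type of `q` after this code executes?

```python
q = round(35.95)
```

round() with no ndigits arg returns int

int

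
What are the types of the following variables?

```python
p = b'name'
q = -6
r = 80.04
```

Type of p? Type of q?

p is bytes; q is int

bytes, int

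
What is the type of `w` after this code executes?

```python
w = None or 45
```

'or' with None returns the other value (45, int)

int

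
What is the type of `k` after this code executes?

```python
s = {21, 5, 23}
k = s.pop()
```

Popping from a set of ints returns int

int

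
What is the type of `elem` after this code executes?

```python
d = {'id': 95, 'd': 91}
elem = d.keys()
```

.keys() returns a dict_keys view object

dict_keys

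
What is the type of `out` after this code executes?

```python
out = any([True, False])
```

any() returns bool

bool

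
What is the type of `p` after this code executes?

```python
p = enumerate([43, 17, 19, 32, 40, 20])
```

enumerate() returns an enumerate iterator object

enumerate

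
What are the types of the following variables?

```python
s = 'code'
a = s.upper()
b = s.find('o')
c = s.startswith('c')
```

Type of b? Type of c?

str.find() returns int; str.startswith() returns bool

int, bool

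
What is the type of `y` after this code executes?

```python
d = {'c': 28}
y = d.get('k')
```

dict.get() returns None when key 'k' is not found and no default given

NoneType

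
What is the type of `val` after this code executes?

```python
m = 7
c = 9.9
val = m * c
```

int * float returns float (7 * 9.9 = 69.3)

float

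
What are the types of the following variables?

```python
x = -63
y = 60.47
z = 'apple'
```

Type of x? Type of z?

x is int; z is str

int, str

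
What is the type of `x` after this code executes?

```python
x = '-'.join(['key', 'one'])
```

str.join() returns str

str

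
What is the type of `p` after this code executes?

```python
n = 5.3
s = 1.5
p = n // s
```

float // float returns float (floor division preserves float type)

float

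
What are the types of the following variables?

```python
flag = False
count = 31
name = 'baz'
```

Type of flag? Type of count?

flag is bool; count is int

bool, int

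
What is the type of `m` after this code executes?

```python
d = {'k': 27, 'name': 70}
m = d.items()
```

dict.items() returns a dict_items view

dict_items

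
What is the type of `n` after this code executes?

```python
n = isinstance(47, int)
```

isinstance() returns bool

bool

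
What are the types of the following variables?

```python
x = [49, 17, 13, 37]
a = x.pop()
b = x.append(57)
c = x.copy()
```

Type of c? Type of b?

list.copy() returns list; list.append() returns None

list, NoneType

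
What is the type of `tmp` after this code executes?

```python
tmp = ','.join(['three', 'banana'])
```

str.join() returns str

str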